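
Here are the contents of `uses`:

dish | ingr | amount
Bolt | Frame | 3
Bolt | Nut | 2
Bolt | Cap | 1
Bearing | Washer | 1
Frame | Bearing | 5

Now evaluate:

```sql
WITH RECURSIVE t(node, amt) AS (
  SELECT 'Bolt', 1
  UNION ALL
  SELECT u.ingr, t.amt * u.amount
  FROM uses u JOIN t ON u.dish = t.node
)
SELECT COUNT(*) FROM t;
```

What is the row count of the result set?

Base: (Bolt, amt=1).
Iteration 1: components of {Bolt} -> Cap = 1*1 = 1, Frame = 1*3 = 3, Nut = 1*2 = 2.
Iteration 2: components of {Cap,Frame,Nut} -> Bearing = 3*5 = 15.
Iteration 3: components of {Bearing} -> Washer = 15*1 = 15.
Iteration 4: no further components; recursion stops.
Total rows emitted: 6.

6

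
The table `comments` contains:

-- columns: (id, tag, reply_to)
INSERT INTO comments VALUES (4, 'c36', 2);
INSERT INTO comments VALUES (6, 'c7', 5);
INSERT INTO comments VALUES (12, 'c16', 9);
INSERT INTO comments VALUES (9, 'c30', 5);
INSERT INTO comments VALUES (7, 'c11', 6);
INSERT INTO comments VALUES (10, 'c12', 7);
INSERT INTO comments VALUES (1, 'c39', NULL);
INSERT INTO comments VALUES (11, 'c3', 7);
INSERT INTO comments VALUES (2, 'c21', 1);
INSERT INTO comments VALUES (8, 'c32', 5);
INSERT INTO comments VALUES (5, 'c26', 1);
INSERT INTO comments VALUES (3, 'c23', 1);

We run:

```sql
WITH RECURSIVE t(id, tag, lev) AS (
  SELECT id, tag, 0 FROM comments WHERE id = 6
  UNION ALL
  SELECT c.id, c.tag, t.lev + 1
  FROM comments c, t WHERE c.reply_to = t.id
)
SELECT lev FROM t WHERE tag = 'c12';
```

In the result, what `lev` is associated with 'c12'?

2

Base: id=6 (c7) at lev 0.
Iteration 1: rows with reply_to in {6} -> c11 (id 7, lev 1).
Iteration 2: rows with reply_to in {7} -> c12 (id 10, lev 2), c3 (id 11, lev 2).
Iteration 3: no rows with reply_to in {10,11}; recursion stops.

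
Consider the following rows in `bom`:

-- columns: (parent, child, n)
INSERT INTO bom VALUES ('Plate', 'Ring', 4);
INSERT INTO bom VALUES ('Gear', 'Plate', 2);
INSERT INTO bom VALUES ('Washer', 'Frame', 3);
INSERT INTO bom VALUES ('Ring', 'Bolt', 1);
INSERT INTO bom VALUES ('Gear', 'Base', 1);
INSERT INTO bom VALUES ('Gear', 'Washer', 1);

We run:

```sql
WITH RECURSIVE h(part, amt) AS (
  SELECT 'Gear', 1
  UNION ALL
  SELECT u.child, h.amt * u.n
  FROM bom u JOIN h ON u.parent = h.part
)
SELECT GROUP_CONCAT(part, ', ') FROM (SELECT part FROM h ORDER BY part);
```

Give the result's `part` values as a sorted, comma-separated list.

Base: (Gear, amt=1).
Iteration 1: components of {Gear} -> Base = 1*1 = 1, Plate = 1*2 = 2, Washer = 1*1 = 1.
Iteration 2: components of {Base,Plate,Washer} -> Frame = 1*3 = 3, Ring = 2*4 = 8.
Iteration 3: components of {Frame,Ring} -> Bolt = 8*1 = 8.
Iteration 4: no further components; recursion stops.

Base, Bolt, Frame, Gear, Plate, Ring, Washer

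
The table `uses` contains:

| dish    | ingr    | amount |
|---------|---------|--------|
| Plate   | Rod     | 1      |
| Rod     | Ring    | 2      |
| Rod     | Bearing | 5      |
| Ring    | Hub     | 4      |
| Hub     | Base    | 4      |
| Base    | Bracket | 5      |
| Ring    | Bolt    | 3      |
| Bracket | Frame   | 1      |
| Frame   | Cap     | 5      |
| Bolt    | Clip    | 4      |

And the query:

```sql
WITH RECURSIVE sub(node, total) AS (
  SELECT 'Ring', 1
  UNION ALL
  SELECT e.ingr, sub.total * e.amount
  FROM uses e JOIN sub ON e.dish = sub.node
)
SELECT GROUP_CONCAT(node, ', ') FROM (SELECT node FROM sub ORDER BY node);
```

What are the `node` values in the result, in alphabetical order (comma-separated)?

Base: (Ring, total=1).
Iteration 1: components of {Ring} -> Bolt = 1*3 = 3, Hub = 1*4 = 4.
Iteration 2: components of {Bolt,Hub} -> Base = 4*4 = 16, Clip = 3*4 = 12.
Iteration 3: components of {Base,Clip} -> Bracket = 16*5 = 80.
Iteration 4: components of {Bracket} -> Frame = 80*1 = 80.
Iteration 5: components of {Frame} -> Cap = 80*5 = 400.
Iteration 6: no further components; recursion stops.

Base, Bolt, Bracket, Cap, Clip, Frame, Hub, Ring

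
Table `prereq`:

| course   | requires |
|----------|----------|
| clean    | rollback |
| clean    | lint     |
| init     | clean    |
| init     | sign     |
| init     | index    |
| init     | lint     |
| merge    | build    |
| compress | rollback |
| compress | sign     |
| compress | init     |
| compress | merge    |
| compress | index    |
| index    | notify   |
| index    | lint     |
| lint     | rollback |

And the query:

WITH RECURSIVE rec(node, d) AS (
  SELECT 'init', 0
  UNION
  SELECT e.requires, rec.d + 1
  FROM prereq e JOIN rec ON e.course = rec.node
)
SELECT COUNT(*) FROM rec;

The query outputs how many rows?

Base: (init, d=0).
Iteration 1: edges from {init} -> (clean, d=1), (index, d=1), (lint, d=1), (sign, d=1).
Iteration 2: edges from {clean,index,lint,sign} -> (lint, d=2), (notify, d=2), (rollback, d=2). [UNION drops 2 duplicate row(s)]
Iteration 3: edges from {lint,notify,rollback} -> (rollback, d=3).
Iteration 4: no outgoing edges from {rollback}; recursion stops.
Total rows emitted: 9.

9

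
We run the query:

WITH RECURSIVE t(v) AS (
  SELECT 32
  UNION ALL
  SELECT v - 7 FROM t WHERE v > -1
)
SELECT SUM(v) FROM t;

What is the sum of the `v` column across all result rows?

Base: v=32.
Iteration 1: 32 > -1 holds -> v = 32 - 7 = 25.
Iteration 2: 25 > -1 holds -> v = 25 - 7 = 18.
Iteration 3: 18 > -1 holds -> v = 18 - 7 = 11.
Iteration 4: 11 > -1 holds -> v = 11 - 7 = 4.
Iteration 5: 4 > -1 holds -> v = 4 - 7 = -3.
Iteration 6: -3 > -1 fails; recursion stops.
SUM(v) = 32 + 25 + 18 + 11 + 4 + -3 = 87.

87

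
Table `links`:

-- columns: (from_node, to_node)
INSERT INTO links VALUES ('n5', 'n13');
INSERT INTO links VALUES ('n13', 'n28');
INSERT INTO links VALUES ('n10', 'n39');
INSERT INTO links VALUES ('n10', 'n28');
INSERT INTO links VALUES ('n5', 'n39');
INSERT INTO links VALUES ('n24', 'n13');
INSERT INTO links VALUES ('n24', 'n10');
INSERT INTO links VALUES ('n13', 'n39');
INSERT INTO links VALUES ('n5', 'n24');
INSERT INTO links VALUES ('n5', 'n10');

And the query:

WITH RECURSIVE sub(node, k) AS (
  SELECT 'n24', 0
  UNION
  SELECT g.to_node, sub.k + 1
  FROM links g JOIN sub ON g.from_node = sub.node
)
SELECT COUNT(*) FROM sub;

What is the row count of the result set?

Base: (n24, k=0).
Iteration 1: edges from {n24} -> (n10, k=1), (n13, k=1).
Iteration 2: edges from {n10,n13} -> (n28, k=2), (n39, k=2). [UNION drops 2 duplicate row(s)]
Iteration 3: no outgoing edges from {n28,n39}; recursion stops.
Total rows emitted: 5.

5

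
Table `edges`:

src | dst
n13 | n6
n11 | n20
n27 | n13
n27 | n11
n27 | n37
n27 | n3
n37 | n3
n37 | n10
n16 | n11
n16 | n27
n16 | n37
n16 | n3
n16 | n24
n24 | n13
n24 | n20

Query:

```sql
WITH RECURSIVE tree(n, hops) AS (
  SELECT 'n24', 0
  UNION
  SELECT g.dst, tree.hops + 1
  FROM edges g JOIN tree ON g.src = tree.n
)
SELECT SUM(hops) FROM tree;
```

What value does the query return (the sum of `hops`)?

4

Base: (n24, hops=0).
Iteration 1: edges from {n24} -> (n13, hops=1), (n20, hops=1).
Iteration 2: edges from {n13,n20} -> (n6, hops=2).
Iteration 3: no outgoing edges from {n6}; recursion stops.
SUM(hops) = 0 + 1 + 1 + 2 = 4.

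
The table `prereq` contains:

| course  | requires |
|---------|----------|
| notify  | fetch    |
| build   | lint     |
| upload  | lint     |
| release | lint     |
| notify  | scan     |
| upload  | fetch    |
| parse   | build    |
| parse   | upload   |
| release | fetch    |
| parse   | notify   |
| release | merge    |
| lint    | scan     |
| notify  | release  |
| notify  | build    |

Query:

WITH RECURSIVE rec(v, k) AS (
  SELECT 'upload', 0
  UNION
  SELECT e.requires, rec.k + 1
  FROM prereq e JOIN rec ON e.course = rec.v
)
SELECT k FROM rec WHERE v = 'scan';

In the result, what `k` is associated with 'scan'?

2

Base: (upload, k=0).
Iteration 1: edges from {upload} -> (fetch, k=1), (lint, k=1).
Iteration 2: edges from {fetch,lint} -> (scan, k=2).
Iteration 3: no outgoing edges from {scan}; recursion stops.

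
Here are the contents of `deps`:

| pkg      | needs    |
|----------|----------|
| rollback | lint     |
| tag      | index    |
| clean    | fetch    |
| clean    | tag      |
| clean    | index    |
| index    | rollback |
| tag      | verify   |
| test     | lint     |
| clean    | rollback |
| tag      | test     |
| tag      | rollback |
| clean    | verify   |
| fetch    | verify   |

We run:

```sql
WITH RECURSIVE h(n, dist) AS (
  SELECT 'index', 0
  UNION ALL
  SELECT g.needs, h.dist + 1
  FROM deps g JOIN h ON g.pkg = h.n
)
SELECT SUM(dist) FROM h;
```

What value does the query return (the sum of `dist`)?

3

Base: (index, dist=0).
Iteration 1: edges from {index} -> (rollback, dist=1).
Iteration 2: edges from {rollback} -> (lint, dist=2).
Iteration 3: no outgoing edges from {lint}; recursion stops.
SUM(dist) = 0 + 1 + 2 = 3.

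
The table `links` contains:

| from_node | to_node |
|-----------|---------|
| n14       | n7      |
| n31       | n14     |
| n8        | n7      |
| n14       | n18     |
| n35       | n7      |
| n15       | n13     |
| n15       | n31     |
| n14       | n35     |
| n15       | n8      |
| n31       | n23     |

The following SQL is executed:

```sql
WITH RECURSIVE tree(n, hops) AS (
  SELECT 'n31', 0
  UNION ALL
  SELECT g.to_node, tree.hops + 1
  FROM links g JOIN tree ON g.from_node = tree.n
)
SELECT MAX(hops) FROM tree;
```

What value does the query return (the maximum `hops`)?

Base: (n31, hops=0).
Iteration 1: edges from {n31} -> (n14, hops=1), (n23, hops=1).
Iteration 2: edges from {n14,n23} -> (n18, hops=2), (n35, hops=2), (n7, hops=2).
Iteration 3: edges from {n18,n35,n7} -> (n7, hops=3).
Iteration 4: no outgoing edges from {n7}; recursion stops.
hops values: 0, 1, 1, 2, 2, 2, 3; the maximum is 3.

3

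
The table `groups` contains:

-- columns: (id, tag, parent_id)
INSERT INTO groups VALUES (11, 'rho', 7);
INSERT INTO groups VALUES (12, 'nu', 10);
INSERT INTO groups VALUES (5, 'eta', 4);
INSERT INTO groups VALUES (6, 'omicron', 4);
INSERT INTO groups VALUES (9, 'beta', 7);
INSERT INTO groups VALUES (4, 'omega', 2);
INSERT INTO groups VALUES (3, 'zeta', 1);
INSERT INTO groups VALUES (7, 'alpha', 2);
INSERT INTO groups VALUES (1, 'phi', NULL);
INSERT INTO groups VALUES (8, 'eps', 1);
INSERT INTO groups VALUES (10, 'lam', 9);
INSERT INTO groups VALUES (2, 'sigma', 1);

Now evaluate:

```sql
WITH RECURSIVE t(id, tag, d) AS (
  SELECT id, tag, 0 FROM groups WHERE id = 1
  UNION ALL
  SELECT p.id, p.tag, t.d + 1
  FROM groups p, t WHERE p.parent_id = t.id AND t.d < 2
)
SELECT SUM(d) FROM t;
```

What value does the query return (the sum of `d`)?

Base: id=1 (phi) at d 0.
Iteration 1: rows with parent_id in {1} -> sigma (id 2, d 1), zeta (id 3, d 1), eps (id 8, d 1).
Iteration 2: rows with parent_id in {2,3,8} -> omega (id 4, d 2), alpha (id 7, d 2).
Iteration 3: d < 2 fails for all current rows; recursion stops.
SUM(d) = 0 + 1 + 1 + 1 + 2 + 2 = 7.

7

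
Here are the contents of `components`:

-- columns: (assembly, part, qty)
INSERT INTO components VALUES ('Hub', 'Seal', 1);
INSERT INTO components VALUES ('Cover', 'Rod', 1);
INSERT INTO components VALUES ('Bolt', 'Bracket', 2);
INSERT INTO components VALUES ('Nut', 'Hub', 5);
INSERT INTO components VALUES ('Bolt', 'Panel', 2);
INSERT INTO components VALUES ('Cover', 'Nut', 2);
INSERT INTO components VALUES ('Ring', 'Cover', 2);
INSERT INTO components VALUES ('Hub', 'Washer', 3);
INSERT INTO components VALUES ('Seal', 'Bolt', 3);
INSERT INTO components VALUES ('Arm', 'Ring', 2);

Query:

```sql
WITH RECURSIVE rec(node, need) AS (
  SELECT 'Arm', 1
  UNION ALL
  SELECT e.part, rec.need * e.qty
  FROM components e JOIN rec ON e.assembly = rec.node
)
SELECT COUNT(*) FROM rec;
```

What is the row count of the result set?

11

Base: (Arm, need=1).
Iteration 1: components of {Arm} -> Ring = 1*2 = 2.
Iteration 2: components of {Ring} -> Cover = 2*2 = 4.
Iteration 3: components of {Cover} -> Nut = 4*2 = 8, Rod = 4*1 = 4.
Iteration 4: components of {Nut,Rod} -> Hub = 8*5 = 40.
Iteration 5: components of {Hub} -> Seal = 40*1 = 40, Washer = 40*3 = 120.
Iteration 6: components of {Seal,Washer} -> Bolt = 40*3 = 120.
Iteration 7: components of {Bolt} -> Bracket = 120*2 = 240, Panel = 120*2 = 240.
Iteration 8: no further components; recursion stops.
Total rows emitted: 11.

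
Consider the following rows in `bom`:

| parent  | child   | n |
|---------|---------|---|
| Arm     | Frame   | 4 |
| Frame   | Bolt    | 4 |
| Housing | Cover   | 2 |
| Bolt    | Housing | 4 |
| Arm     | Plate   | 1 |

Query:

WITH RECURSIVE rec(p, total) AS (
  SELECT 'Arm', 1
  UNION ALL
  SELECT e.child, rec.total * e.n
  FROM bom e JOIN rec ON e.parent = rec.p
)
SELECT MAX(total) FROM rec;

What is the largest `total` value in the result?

128

Base: (Arm, total=1).
Iteration 1: components of {Arm} -> Frame = 1*4 = 4, Plate = 1*1 = 1.
Iteration 2: components of {Frame,Plate} -> Bolt = 4*4 = 16.
Iteration 3: components of {Bolt} -> Housing = 16*4 = 64.
Iteration 4: components of {Housing} -> Cover = 64*2 = 128.
Iteration 5: no further components; recursion stops.
total values: 1, 4, 1, 16, 64, 128; the maximum is 128.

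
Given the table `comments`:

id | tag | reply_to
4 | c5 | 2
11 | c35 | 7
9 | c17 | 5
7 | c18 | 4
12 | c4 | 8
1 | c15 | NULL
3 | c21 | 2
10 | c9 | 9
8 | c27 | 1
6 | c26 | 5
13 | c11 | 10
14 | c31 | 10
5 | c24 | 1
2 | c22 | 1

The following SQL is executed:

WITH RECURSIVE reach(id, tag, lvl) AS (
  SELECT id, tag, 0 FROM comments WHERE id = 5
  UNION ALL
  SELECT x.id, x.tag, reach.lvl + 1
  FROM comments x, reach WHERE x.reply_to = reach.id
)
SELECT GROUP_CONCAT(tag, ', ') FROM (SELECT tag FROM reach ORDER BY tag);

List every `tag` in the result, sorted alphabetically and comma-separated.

Base: id=5 (c24) at lvl 0.
Iteration 1: rows with reply_to in {5} -> c26 (id 6, lvl 1), c17 (id 9, lvl 1).
Iteration 2: rows with reply_to in {6,9} -> c9 (id 10, lvl 2).
Iteration 3: rows with reply_to in {10} -> c11 (id 13, lvl 3), c31 (id 14, lvl 3).
Iteration 4: no rows with reply_to in {13,14}; recursion stops.

c11, c17, c24, c26, c31, c9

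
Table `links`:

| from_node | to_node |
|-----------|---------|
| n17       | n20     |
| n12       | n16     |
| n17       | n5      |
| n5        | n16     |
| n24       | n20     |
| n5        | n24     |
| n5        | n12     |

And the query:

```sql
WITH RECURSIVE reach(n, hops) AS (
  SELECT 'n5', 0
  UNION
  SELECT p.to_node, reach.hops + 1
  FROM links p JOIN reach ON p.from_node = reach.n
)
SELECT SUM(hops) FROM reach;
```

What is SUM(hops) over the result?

7

Base: (n5, hops=0).
Iteration 1: edges from {n5} -> (n12, hops=1), (n16, hops=1), (n24, hops=1).
Iteration 2: edges from {n12,n16,n24} -> (n16, hops=2), (n20, hops=2).
Iteration 3: no outgoing edges from {n16,n20}; recursion stops.
SUM(hops) = 0 + 1 + 1 + 1 + 2 + 2 = 7.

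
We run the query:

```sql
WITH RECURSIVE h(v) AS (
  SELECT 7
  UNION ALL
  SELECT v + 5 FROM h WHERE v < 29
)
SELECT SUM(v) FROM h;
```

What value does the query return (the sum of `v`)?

Base: v=7.
Iteration 1: 7 < 29 holds -> v = 7 + 5 = 12.
Iteration 2: 12 < 29 holds -> v = 12 + 5 = 17.
Iteration 3: 17 < 29 holds -> v = 17 + 5 = 22.
Iteration 4: 22 < 29 holds -> v = 22 + 5 = 27.
Iteration 5: 27 < 29 holds -> v = 27 + 5 = 32.
Iteration 6: 32 < 29 fails; recursion stops.
SUM(v) = 7 + 12 + 17 + 22 + 27 + 32 = 117.

117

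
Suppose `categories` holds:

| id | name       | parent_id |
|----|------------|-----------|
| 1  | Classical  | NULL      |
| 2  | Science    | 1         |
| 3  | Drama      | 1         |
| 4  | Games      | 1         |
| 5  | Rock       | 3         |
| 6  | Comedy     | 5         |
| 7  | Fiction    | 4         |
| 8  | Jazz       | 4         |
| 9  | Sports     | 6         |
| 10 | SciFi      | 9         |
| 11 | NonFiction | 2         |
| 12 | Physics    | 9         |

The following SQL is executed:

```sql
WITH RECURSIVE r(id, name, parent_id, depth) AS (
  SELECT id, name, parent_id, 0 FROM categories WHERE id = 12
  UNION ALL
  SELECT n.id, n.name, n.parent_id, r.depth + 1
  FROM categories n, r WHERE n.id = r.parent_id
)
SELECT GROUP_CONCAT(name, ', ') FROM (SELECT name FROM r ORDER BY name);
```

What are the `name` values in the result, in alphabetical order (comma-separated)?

Classical, Comedy, Drama, Physics, Rock, Sports

Base: id=12 (Physics), parent_id=9, depth 0.
Iteration 1: join on id=9 -> Sports (id 9, parent_id=6, depth 1).
Iteration 2: join on id=6 -> Comedy (id 6, parent_id=5, depth 2).
Iteration 3: join on id=5 -> Rock (id 5, parent_id=3, depth 3).
Iteration 4: join on id=3 -> Drama (id 3, parent_id=1, depth 4).
Iteration 5: join on id=1 -> Classical (id 1, parent_id=NULL, depth 5).
Iteration 6: parent_id is NULL; no match; recursion stops.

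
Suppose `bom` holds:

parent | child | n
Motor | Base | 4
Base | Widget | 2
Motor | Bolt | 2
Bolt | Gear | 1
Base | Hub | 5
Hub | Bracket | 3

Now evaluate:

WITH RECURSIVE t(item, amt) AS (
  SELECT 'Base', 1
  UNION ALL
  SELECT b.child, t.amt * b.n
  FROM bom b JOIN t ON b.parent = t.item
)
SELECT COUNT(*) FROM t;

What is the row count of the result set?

Base: (Base, amt=1).
Iteration 1: components of {Base} -> Hub = 1*5 = 5, Widget = 1*2 = 2.
Iteration 2: components of {Hub,Widget} -> Bracket = 5*3 = 15.
Iteration 3: no further components; recursion stops.
Total rows emitted: 4.

4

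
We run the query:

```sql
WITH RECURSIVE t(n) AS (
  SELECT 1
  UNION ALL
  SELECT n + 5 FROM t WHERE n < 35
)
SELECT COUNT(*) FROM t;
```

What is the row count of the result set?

8

Base: n=1.
Iteration 1: 1 < 35 holds -> n = 1 + 5 = 6.
Iteration 2: 6 < 35 holds -> n = 6 + 5 = 11.
Iteration 3: 11 < 35 holds -> n = 11 + 5 = 16.
Iteration 4: 16 < 35 holds -> n = 16 + 5 = 21.
Iteration 5: 21 < 35 holds -> n = 21 + 5 = 26.
Iteration 6: 26 < 35 holds -> n = 26 + 5 = 31.
Iteration 7: 31 < 35 holds -> n = 31 + 5 = 36.
Iteration 8: 36 < 35 fails; recursion stops.
Total rows emitted: 8.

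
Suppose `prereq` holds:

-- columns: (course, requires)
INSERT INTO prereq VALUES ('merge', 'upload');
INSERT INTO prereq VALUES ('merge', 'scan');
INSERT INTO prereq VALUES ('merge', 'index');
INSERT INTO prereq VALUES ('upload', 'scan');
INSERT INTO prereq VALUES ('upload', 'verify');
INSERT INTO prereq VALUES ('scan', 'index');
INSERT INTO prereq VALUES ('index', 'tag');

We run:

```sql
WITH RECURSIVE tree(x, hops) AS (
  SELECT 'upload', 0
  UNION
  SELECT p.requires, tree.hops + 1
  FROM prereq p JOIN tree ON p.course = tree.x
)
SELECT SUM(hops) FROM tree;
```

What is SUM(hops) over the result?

Base: (upload, hops=0).
Iteration 1: edges from {upload} -> (scan, hops=1), (verify, hops=1).
Iteration 2: edges from {scan,verify} -> (index, hops=2).
Iteration 3: edges from {index} -> (tag, hops=3).
Iteration 4: no outgoing edges from {tag}; recursion stops.
SUM(hops) = 0 + 1 + 1 + 2 + 3 = 7.

7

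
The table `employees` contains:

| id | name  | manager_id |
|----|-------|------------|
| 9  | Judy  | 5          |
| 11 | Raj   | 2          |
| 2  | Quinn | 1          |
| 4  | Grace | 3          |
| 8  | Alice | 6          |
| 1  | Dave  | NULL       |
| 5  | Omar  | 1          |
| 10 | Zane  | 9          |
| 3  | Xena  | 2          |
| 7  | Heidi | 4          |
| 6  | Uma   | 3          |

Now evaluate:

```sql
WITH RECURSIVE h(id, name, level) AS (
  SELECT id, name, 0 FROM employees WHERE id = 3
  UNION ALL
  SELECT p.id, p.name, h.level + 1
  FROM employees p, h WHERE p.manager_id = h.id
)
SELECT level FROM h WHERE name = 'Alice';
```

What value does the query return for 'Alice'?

2

Base: id=3 (Xena) at level 0.
Iteration 1: rows with manager_id in {3} -> Grace (id 4, level 1), Uma (id 6, level 1).
Iteration 2: rows with manager_id in {4,6} -> Heidi (id 7, level 2), Alice (id 8, level 2).
Iteration 3: no rows with manager_id in {7,8}; recursion stops.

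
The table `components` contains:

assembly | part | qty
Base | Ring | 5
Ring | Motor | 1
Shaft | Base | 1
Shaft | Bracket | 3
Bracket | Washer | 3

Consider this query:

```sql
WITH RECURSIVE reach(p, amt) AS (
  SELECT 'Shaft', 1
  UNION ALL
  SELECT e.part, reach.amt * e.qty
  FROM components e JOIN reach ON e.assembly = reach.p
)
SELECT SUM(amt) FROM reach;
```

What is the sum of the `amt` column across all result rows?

Base: (Shaft, amt=1).
Iteration 1: components of {Shaft} -> Base = 1*1 = 1, Bracket = 1*3 = 3.
Iteration 2: components of {Base,Bracket} -> Ring = 1*5 = 5, Washer = 3*3 = 9.
Iteration 3: components of {Ring,Washer} -> Motor = 5*1 = 5.
Iteration 4: no further components; recursion stops.
SUM(amt) = 1 + 1 + 3 + 5 + 9 + 5 = 24.

24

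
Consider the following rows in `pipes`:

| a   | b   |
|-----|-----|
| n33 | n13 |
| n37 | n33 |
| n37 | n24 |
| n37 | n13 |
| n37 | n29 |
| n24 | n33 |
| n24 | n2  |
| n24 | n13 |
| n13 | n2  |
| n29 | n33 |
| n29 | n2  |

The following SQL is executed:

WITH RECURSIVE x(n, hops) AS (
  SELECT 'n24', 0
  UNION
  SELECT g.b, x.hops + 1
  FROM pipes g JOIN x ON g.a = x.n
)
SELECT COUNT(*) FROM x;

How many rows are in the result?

7

Base: (n24, hops=0).
Iteration 1: edges from {n24} -> (n13, hops=1), (n2, hops=1), (n33, hops=1).
Iteration 2: edges from {n13,n2,n33} -> (n13, hops=2), (n2, hops=2).
Iteration 3: edges from {n13,n2} -> (n2, hops=3).
Iteration 4: no outgoing edges from {n2}; recursion stops.
Total rows emitted: 7.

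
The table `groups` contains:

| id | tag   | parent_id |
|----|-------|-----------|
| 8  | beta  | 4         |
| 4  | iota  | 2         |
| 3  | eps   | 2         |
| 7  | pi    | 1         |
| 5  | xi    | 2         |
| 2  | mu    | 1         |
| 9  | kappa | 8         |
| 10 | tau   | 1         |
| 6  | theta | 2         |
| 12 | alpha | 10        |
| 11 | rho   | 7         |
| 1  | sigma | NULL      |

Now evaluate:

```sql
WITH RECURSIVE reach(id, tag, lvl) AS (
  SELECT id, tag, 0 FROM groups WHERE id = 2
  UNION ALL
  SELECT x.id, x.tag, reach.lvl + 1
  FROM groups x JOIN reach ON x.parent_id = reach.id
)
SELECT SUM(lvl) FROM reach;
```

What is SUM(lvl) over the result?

Base: id=2 (mu) at lvl 0.
Iteration 1: rows with parent_id in {2} -> eps (id 3, lvl 1), iota (id 4, lvl 1), xi (id 5, lvl 1), theta (id 6, lvl 1).
Iteration 2: rows with parent_id in {3,4,5,6} -> beta (id 8, lvl 2).
Iteration 3: rows with parent_id in {8} -> kappa (id 9, lvl 3).
Iteration 4: no rows with parent_id in {9}; recursion stops.
SUM(lvl) = 0 + 1 + 1 + 1 + 1 + 2 + 3 = 9.

9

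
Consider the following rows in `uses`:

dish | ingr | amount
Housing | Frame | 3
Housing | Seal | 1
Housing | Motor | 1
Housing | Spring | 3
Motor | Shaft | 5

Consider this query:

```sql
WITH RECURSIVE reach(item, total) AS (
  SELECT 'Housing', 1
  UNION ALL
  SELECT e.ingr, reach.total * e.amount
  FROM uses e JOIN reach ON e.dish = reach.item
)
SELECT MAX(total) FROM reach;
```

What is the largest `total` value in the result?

Base: (Housing, total=1).
Iteration 1: components of {Housing} -> Frame = 1*3 = 3, Motor = 1*1 = 1, Seal = 1*1 = 1, Spring = 1*3 = 3.
Iteration 2: components of {Frame,Motor,Seal,Spring} -> Shaft = 1*5 = 5.
Iteration 3: no further components; recursion stops.
total values: 1, 3, 1, 1, 3, 5; the maximum is 5.

5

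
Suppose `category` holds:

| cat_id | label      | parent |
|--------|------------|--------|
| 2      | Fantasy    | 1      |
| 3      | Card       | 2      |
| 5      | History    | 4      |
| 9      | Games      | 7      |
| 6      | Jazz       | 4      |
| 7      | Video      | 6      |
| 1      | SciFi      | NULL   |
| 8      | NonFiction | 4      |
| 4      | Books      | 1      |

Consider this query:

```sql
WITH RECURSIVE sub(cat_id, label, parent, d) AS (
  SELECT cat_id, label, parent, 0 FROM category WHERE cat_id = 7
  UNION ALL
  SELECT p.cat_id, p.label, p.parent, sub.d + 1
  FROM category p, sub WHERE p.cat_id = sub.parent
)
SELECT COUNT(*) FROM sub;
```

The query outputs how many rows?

Base: cat_id=7 (Video), parent=6, d 0.
Iteration 1: join on cat_id=6 -> Jazz (id 6, parent=4, d 1).
Iteration 2: join on cat_id=4 -> Books (id 4, parent=1, d 2).
Iteration 3: join on cat_id=1 -> SciFi (id 1, parent=NULL, d 3).
Iteration 4: parent is NULL; no match; recursion stops.
Total rows emitted: 4.

4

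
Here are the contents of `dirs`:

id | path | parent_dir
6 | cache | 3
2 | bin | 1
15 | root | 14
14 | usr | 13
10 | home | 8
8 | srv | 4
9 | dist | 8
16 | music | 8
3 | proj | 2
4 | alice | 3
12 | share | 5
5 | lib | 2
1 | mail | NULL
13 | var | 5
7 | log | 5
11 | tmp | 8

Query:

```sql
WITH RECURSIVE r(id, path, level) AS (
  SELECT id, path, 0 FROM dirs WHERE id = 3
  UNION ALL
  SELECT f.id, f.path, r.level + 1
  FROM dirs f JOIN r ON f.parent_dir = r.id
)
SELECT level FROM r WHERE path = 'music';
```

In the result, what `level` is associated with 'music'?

3

Base: id=3 (proj) at level 0.
Iteration 1: rows with parent_dir in {3} -> alice (id 4, level 1), cache (id 6, level 1).
Iteration 2: rows with parent_dir in {4,6} -> srv (id 8, level 2).
Iteration 3: rows with parent_dir in {8} -> dist (id 9, level 3), home (id 10, level 3), tmp (id 11, level 3), music (id 16, level 3).
Iteration 4: no rows with parent_dir in {9,10,11,16}; recursion stops.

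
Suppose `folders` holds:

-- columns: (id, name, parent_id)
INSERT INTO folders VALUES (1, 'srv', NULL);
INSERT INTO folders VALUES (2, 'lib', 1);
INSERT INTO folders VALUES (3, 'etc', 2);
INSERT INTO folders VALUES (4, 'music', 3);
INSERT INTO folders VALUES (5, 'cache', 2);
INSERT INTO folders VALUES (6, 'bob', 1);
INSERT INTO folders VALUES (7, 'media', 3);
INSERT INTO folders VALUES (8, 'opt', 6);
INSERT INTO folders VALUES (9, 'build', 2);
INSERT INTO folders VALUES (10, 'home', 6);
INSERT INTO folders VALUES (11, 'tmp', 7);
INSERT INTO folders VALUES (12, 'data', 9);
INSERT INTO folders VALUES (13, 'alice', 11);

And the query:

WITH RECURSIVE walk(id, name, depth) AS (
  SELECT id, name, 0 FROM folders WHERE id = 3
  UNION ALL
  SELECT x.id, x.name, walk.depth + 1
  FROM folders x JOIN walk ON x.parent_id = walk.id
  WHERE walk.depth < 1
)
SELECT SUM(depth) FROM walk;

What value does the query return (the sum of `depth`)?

Base: id=3 (etc) at depth 0.
Iteration 1: rows with parent_id in {3} -> music (id 4, depth 1), media (id 7, depth 1).
Iteration 2: depth < 1 fails for all current rows; recursion stops.
SUM(depth) = 0 + 1 + 1 = 2.

2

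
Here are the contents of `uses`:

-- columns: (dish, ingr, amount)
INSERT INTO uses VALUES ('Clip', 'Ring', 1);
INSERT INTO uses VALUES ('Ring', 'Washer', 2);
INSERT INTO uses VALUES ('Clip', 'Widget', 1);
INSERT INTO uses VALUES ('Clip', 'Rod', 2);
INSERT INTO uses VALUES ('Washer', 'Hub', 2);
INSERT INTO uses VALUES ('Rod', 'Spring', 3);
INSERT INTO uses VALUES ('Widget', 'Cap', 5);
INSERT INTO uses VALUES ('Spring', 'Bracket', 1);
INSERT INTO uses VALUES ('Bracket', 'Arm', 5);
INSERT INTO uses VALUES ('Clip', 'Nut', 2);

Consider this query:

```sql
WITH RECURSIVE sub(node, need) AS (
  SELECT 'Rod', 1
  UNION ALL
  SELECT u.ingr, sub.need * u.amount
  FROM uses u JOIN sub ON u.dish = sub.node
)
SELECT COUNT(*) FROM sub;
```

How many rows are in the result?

Base: (Rod, need=1).
Iteration 1: components of {Rod} -> Spring = 1*3 = 3.
Iteration 2: components of {Spring} -> Bracket = 3*1 = 3.
Iteration 3: components of {Bracket} -> Arm = 3*5 = 15.
Iteration 4: no further components; recursion stops.
Total rows emitted: 4.

4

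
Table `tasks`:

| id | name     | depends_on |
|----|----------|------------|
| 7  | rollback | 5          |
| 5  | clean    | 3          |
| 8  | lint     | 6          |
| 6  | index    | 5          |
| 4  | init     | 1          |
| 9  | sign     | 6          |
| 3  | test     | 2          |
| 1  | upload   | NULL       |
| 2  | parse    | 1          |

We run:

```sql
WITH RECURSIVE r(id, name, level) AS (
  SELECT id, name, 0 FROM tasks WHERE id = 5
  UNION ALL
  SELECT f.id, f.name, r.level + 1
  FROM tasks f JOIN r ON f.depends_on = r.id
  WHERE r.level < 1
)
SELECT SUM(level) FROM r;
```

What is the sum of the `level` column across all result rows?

Base: id=5 (clean) at level 0.
Iteration 1: rows with depends_on in {5} -> index (id 6, level 1), rollback (id 7, level 1).
Iteration 2: level < 1 fails for all current rows; recursion stops.
SUM(level) = 0 + 1 + 1 = 2.

2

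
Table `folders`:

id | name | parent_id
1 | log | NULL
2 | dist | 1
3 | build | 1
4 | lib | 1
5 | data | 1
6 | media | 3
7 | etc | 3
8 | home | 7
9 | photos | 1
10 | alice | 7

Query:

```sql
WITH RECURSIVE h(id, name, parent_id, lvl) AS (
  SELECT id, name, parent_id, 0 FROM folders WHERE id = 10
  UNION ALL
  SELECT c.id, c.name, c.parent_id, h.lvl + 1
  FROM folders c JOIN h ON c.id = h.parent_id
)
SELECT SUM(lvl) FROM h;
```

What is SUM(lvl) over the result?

Base: id=10 (alice), parent_id=7, lvl 0.
Iteration 1: join on id=7 -> etc (id 7, parent_id=3, lvl 1).
Iteration 2: join on id=3 -> build (id 3, parent_id=1, lvl 2).
Iteration 3: join on id=1 -> log (id 1, parent_id=NULL, lvl 3).
Iteration 4: parent_id is NULL; no match; recursion stops.
SUM(lvl) = 0 + 1 + 2 + 3 = 6.

6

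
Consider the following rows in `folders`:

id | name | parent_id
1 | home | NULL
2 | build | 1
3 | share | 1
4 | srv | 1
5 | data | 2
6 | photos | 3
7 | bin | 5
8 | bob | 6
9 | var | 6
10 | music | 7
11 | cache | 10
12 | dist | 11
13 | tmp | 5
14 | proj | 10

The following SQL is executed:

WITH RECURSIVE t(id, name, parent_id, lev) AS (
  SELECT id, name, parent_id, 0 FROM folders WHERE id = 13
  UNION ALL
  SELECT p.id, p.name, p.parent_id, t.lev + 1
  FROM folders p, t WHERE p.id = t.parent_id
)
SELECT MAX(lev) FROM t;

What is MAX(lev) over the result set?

3

Base: id=13 (tmp), parent_id=5, lev 0.
Iteration 1: join on id=5 -> data (id 5, parent_id=2, lev 1).
Iteration 2: join on id=2 -> build (id 2, parent_id=1, lev 2).
Iteration 3: join on id=1 -> home (id 1, parent_id=NULL, lev 3).
Iteration 4: parent_id is NULL; no match; recursion stops.
lev values: 0, 1, 2, 3; the maximum is 3.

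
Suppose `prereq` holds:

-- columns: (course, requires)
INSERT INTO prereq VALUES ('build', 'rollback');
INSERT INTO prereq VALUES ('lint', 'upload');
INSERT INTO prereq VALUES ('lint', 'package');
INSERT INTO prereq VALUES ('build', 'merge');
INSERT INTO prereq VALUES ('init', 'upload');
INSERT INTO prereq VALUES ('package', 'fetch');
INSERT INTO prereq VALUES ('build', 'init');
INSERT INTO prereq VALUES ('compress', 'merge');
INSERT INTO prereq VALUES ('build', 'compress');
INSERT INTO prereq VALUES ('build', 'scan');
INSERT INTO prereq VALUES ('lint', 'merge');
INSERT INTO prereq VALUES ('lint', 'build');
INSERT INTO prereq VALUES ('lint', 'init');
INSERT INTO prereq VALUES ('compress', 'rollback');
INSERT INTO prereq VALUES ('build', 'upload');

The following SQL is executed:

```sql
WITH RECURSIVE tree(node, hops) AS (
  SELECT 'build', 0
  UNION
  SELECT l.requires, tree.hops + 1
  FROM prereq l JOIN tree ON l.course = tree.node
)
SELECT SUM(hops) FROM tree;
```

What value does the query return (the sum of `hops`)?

12

Base: (build, hops=0).
Iteration 1: edges from {build} -> (compress, hops=1), (init, hops=1), (merge, hops=1), (rollback, hops=1), (scan, hops=1), (upload, hops=1).
Iteration 2: edges from {compress,init,merge,rollback,scan,upload} -> (merge, hops=2), (rollback, hops=2), (upload, hops=2).
Iteration 3: no outgoing edges from {merge,rollback,upload}; recursion stops.
SUM(hops) = 0 + 1 + 1 + 1 + 1 + 1 + 1 + 2 + 2 + 2 = 12.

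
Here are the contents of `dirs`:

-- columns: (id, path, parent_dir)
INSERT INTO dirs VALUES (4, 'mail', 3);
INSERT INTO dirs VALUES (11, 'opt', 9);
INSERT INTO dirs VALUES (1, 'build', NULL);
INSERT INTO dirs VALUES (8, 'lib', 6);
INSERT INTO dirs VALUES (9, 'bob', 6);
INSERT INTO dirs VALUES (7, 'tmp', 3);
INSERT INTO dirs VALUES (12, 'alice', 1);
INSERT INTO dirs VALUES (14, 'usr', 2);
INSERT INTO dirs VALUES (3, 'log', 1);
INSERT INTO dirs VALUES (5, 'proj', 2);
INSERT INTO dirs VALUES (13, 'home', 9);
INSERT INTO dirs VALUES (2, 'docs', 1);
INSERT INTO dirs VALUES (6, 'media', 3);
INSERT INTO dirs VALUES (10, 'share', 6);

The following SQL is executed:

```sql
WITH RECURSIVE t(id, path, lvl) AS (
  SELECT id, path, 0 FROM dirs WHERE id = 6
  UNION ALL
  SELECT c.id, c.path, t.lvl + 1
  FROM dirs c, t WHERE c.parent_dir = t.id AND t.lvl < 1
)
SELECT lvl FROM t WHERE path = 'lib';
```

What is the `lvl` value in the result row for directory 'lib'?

Base: id=6 (media) at lvl 0.
Iteration 1: rows with parent_dir in {6} -> lib (id 8, lvl 1), bob (id 9, lvl 1), share (id 10, lvl 1).
Iteration 2: lvl < 1 fails for all current rows; recursion stops.

1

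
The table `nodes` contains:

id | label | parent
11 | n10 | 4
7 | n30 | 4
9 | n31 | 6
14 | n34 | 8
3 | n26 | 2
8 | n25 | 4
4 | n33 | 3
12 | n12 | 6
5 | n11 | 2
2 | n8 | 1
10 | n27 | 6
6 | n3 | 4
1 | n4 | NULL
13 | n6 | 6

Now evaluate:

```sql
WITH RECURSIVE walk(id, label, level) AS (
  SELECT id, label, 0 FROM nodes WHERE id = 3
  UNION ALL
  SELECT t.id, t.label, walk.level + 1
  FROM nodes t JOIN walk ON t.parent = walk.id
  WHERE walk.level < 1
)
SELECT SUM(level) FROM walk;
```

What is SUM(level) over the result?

1

Base: id=3 (n26) at level 0.
Iteration 1: rows with parent in {3} -> n33 (id 4, level 1).
Iteration 2: level < 1 fails for all current rows; recursion stops.
SUM(level) = 0 + 1 = 1.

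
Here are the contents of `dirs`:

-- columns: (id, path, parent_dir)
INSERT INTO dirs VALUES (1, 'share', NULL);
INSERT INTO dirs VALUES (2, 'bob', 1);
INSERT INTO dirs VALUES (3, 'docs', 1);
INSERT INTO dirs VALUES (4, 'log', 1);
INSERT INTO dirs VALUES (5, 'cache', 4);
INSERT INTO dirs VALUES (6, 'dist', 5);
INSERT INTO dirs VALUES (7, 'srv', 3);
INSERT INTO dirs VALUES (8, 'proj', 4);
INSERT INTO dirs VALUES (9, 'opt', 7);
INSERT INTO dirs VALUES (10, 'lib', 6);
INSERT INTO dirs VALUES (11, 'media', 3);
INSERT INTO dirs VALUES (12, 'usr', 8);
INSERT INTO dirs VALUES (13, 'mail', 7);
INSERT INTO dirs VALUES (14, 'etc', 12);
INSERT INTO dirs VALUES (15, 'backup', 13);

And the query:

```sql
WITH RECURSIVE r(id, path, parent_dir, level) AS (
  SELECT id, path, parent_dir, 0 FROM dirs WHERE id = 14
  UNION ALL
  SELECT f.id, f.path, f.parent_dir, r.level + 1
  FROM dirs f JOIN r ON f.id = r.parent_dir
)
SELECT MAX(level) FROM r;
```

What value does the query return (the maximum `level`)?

Base: id=14 (etc), parent_dir=12, level 0.
Iteration 1: join on id=12 -> usr (id 12, parent_dir=8, level 1).
Iteration 2: join on id=8 -> proj (id 8, parent_dir=4, level 2).
Iteration 3: join on id=4 -> log (id 4, parent_dir=1, level 3).
Iteration 4: join on id=1 -> share (id 1, parent_dir=NULL, level 4).
Iteration 5: parent_dir is NULL; no match; recursion stops.
level values: 0, 1, 2, 3, 4; the maximum is 4.

4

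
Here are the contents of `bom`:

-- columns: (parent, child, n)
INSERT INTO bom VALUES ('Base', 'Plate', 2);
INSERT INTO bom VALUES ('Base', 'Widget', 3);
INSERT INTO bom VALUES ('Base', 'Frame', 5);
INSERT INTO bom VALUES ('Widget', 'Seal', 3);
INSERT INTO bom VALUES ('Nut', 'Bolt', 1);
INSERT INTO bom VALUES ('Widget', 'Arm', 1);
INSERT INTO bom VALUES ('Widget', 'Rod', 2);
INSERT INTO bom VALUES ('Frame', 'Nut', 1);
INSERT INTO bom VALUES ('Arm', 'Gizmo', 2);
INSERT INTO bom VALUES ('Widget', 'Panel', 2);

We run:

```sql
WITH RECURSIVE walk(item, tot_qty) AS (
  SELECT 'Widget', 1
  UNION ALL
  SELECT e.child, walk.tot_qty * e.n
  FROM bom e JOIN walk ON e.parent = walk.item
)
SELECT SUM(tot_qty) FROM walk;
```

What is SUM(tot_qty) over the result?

Base: (Widget, tot_qty=1).
Iteration 1: components of {Widget} -> Arm = 1*1 = 1, Panel = 1*2 = 2, Rod = 1*2 = 2, Seal = 1*3 = 3.
Iteration 2: components of {Arm,Panel,Rod,Seal} -> Gizmo = 1*2 = 2.
Iteration 3: no further components; recursion stops.
SUM(tot_qty) = 1 + 3 + 2 + 2 + 1 + 2 = 11.

11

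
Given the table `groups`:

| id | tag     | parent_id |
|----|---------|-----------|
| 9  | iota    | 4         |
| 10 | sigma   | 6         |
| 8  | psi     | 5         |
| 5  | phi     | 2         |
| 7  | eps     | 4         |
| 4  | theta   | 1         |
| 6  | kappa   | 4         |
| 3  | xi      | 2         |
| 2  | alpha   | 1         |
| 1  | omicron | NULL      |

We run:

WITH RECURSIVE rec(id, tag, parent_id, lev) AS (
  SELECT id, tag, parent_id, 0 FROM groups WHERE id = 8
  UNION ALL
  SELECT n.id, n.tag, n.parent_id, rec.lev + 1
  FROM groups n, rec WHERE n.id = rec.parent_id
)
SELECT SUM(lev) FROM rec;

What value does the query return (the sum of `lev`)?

6

Base: id=8 (psi), parent_id=5, lev 0.
Iteration 1: join on id=5 -> phi (id 5, parent_id=2, lev 1).
Iteration 2: join on id=2 -> alpha (id 2, parent_id=1, lev 2).
Iteration 3: join on id=1 -> omicron (id 1, parent_id=NULL, lev 3).
Iteration 4: parent_id is NULL; no match; recursion stops.
SUM(lev) = 0 + 1 + 2 + 3 = 6.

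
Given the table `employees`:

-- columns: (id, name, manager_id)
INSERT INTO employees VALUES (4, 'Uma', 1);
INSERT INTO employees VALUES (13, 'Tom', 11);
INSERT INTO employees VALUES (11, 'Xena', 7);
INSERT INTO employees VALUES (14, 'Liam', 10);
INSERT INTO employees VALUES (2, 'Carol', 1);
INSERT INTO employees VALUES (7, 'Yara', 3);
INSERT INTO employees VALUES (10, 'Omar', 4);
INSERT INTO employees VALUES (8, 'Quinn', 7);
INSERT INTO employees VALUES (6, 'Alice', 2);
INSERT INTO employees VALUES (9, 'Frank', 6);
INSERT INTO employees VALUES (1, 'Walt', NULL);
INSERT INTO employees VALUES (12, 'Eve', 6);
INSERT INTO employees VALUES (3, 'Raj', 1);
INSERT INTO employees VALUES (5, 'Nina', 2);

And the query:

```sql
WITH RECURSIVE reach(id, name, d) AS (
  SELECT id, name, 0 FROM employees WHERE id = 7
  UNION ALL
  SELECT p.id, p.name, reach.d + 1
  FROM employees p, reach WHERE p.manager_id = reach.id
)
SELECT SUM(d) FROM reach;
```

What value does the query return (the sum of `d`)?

4

Base: id=7 (Yara) at d 0.
Iteration 1: rows with manager_id in {7} -> Quinn (id 8, d 1), Xena (id 11, d 1).
Iteration 2: rows with manager_id in {8,11} -> Tom (id 13, d 2).
Iteration 3: no rows with manager_id in {13}; recursion stops.
SUM(d) = 0 + 1 + 1 + 2 = 4.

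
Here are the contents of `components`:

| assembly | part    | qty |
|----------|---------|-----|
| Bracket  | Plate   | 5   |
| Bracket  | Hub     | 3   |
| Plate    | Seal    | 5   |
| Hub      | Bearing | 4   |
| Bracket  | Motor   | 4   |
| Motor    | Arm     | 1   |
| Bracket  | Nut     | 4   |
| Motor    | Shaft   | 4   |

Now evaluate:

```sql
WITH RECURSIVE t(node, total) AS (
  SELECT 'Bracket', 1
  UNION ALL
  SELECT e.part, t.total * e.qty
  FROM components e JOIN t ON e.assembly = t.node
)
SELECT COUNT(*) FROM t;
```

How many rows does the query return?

Base: (Bracket, total=1).
Iteration 1: components of {Bracket} -> Hub = 1*3 = 3, Motor = 1*4 = 4, Nut = 1*4 = 4, Plate = 1*5 = 5.
Iteration 2: components of {Hub,Motor,Nut,Plate} -> Arm = 4*1 = 4, Bearing = 3*4 = 12, Seal = 5*5 = 25, Shaft = 4*4 = 16.
Iteration 3: no further components; recursion stops.
Total rows emitted: 9.

9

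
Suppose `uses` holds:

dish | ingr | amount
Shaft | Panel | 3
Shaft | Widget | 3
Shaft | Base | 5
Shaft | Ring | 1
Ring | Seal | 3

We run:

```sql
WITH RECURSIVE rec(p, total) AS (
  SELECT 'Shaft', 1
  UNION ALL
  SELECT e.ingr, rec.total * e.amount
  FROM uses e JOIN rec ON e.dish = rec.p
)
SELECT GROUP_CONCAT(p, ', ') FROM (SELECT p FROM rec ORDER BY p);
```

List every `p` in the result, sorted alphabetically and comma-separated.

Base, Panel, Ring, Seal, Shaft, Widget

Base: (Shaft, total=1).
Iteration 1: components of {Shaft} -> Base = 1*5 = 5, Panel = 1*3 = 3, Ring = 1*1 = 1, Widget = 1*3 = 3.
Iteration 2: components of {Base,Panel,Ring,Widget} -> Seal = 1*3 = 3.
Iteration 3: no further components; recursion stops.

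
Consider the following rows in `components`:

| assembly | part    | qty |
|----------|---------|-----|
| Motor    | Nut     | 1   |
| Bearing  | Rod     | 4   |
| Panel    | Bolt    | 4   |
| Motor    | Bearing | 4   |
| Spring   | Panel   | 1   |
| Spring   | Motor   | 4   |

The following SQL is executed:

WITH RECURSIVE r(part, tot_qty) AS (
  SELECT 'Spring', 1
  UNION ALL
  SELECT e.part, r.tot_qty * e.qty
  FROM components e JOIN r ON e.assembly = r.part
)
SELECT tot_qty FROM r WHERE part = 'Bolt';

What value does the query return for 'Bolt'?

Base: (Spring, tot_qty=1).
Iteration 1: components of {Spring} -> Motor = 1*4 = 4, Panel = 1*1 = 1.
Iteration 2: components of {Motor,Panel} -> Bearing = 4*4 = 16, Bolt = 1*4 = 4, Nut = 4*1 = 4.
Iteration 3: components of {Bearing,Bolt,Nut} -> Rod = 16*4 = 64.
Iteration 4: no further components; recursion stops.

4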